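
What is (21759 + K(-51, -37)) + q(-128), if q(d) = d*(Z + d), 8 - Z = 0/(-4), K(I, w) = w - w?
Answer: 37119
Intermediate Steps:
K(I, w) = 0
Z = 8 (Z = 8 - 0/(-4) = 8 - 0*(-1)/4 = 8 - 1*0 = 8 + 0 = 8)
q(d) = d*(8 + d)
(21759 + K(-51, -37)) + q(-128) = (21759 + 0) - 128*(8 - 128) = 21759 - 128*(-120) = 21759 + 15360 = 37119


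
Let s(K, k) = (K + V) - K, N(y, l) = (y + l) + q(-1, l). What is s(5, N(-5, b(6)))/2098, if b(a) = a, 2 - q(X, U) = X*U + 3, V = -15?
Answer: -15/2098 ≈ -0.0071497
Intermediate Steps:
q(X, U) = -1 - U*X (q(X, U) = 2 - (X*U + 3) = 2 - (U*X + 3) = 2 - (3 + U*X) = 2 + (-3 - U*X) = -1 - U*X)
N(y, l) = -1 + y + 2*l (N(y, l) = (y + l) + (-1 - 1*l*(-1)) = (l + y) + (-1 + l) = -1 + y + 2*l)
s(K, k) = -15 (s(K, k) = (K - 15) - K = (-15 + K) - K = -15)
s(5, N(-5, b(6)))/2098 = -15/2098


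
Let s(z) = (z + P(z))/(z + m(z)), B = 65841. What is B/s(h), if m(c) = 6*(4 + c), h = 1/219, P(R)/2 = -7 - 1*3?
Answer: -346521183/4379 ≈ -79133.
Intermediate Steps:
P(R) = -20 (P(R) = 2*(-7 - 1*3) = 2*(-7 - 3) = 2*(-10) = -20)
h = 1/219 ≈ 0.0045662
m(c) = 24 + 6*c
s(z) = (-20 + z)/(24 + 7*z) (s(z) = (z - 20)/(z + (24 + 6*z)) = (-20 + z)/(24 + 7*z))
B/s(h) = 65841/(((-20 + 1/219)/(24 + 7*(1/219)))) = 65841/((-4379/219/(24 + 7/219))) = 65841/((-4379/219/(5263/219))) = 65841/(((219/5263)*(-4379/219))) = 65841/(-4379/5263) = 65841*(-5263/4379) = -346521183/4379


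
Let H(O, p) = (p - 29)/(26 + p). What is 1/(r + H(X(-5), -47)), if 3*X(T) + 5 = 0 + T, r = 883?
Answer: 21/18619 ≈ 0.0011279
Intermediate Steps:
X(T) = -5/3 + T/3 (X(T) = -5/3 + (0 + T)/3 = -5/3 + T/3)
H(O, p) = (-29 + p)/(26 + p)
1/(r + H(X(-5), -47)) = 1/(883 + (-29 - 47)/(26 - 47)) = 1/(883 - 76/(-21)) = 1/(883 - 1/21*(-76)) = 1/(883 + 76/21) = 1/(18619/21) = 21/18619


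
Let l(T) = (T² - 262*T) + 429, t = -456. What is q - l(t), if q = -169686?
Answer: -497523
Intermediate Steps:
l(T) = 429 + T² - 262*T
q - l(t) = -169686 - (429 + (-456)² - 262*(-456)) = -169686 - (429 + 207936 + 119472) = -169686 - 1*327837 = -169686 - 327837 = -497523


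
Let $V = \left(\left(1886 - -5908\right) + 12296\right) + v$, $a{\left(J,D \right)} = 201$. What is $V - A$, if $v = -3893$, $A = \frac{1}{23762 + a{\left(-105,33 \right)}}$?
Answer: $\frac{388128710}{23963} \approx 16197.0$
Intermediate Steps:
$A = \frac{1}{23963}$ ($A = \frac{1}{23762 + 201} = \frac{1}{23963} \approx 4.1731 \cdot 10^{-5}$)
$V = 16197$ ($V = \left(\left(1886 - -5908\right) + 12296\right) - 3893 = \left(\left(1886 + 5908\right) + 12296\right) - 3893 = \left(7794 + 12296\right) - 3893 = 20090 - 3893 = 16197$)
$V - A = 16197 - \frac{1}{23963} = \frac{388128710}{23963}$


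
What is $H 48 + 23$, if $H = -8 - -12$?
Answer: $215$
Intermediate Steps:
$H = 4$ ($H = -8 + 12 = 4$)
$H 48 + 23 = 4 \cdot 48 + 23 = 192 + 23 = 215$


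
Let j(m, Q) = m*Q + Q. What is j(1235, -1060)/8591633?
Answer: -1310160/8591633 ≈ -0.15249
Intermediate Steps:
j(m, Q) = Q + Q*m (j(m, Q) = Q*m + Q = Q + Q*m)
j(1235, -1060)/8591633 = -1060*(1 + 1235)/8591633 = -1060*1236*(1/8591633) = -1310160*1/8591633 = -1310160/8591633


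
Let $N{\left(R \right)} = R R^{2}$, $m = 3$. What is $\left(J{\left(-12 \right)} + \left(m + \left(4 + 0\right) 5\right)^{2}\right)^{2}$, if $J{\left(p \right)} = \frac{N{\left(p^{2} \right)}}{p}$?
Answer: $61654379809$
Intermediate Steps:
$N{\left(R \right)} = R^{3}$
$J{\left(p \right)} = p^{5}$ ($J{\left(p \right)} = \frac{\left(p^{2}\right)^{3}}{p} = \frac{p^{6}}{p} = p^{5}$)
$\left(J{\left(-12 \right)} + \left(m + \left(4 + 0\right) 5\right)^{2}\right)^{2} = \left(\left(-12\right)^{5} + \left(3 + \left(4 + 0\right) 5\right)^{2}\right)^{2} = \left(-248832 + \left(3 + 4 \cdot 5\right)^{2}\right)^{2} = \left(-248832 + \left(3 + 20\right)^{2}\right)^{2} = \left(-248832 + 23^{2}\right)^{2} = \left(-248832 + 529\right)^{2} = \left(-248303\right)^{2} = 61654379809$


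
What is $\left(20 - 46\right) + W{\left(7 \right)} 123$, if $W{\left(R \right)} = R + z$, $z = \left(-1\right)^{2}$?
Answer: $958$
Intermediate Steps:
$z = 1$
$W{\left(R \right)} = 1 + R$ ($W{\left(R \right)} = R + 1 = 1 + R$)
$\left(20 - 46\right) + W{\left(7 \right)} 123 = \left(20 - 46\right) + \left(1 + 7\right) 123 = -26 + 8 \cdot 123 = -26 + 984 = 958$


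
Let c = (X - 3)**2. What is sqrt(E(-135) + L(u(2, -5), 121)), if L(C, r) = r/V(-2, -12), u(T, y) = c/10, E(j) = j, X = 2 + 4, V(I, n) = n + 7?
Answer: 2*I*sqrt(995)/5 ≈ 12.617*I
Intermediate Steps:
V(I, n) = 7 + n
X = 6
c = 9 (c = (6 - 3)**2 = 3**2 = 9)
u(T, y) = 9/10
L(C, r) = -r/5 (L(C, r) = r/(7 - 12) = r/(-5) = r*(-1/5) = -r/5)
sqrt(E(-135) + L(u(2, -5), 121)) = sqrt(-135 - 1/5*121) = sqrt(-135 - 121/5) = sqrt(-796/5) = 2*I*sqrt(995)/5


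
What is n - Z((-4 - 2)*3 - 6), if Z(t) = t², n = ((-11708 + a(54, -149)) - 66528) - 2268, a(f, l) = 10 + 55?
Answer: -81015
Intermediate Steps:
a(f, l) = 65
n = -80439 (n = ((-11708 + 65) - 66528) - 2268 = (-11643 - 66528) - 2268 = -78171 - 2268 = -80439)
n - Z((-4 - 2)*3 - 6) = -80439 - ((-4 - 2)*3 - 6)² = -80439 - (-6*3 - 6)² = -80439 - (-18 - 6)² = -80439 - 1*(-24)² = -80439 - 1*576 = -80439 - 576 = -81015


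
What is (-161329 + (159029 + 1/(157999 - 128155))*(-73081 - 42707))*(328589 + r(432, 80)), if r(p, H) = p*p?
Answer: -23594255801262717548/2487 ≈ -9.4870e+15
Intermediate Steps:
r(p, H) = p²
(-161329 + (159029 + 1/(157999 - 128155))*(-73081 - 42707))*(328589 + r(432, 80)) = (-161329 + (159029 + 1/(157999 - 128155))*(-73081 - 42707))*(328589 + 432²) = (-161329 + (159029 + 1/29844)*(-115788))*(328589 + 186624) = (-161329 + (159029 + 1/29844)*(-115788))*515213 = (-161329 + (4746061477/29844)*(-115788))*515213 = (-161329 - 45794747191573/2487)*515213 = -45795148416796/2487*515213 = -23594255801262717548/2487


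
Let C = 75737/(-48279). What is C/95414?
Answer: -75737/4606492506 ≈ -1.6441e-5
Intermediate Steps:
C = -75737/48279 (C = 75737*(-1/48279) = -75737/48279 ≈ -1.5687)
C/95414 = -75737/48279/95414 = -75737/48279*1/95414 = -75737/4606492506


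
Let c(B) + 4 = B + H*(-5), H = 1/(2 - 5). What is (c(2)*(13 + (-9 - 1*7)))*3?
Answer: 3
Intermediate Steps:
H = -1/3 (H = 1/(-3) = -1/3 ≈ -0.33333)
c(B) = -7/3 + B (c(B) = -4 + (B - 1/3*(-5)) = -4 + (B + 5/3) = -4 + (5/3 + B) = -7/3 + B)
(c(2)*(13 + (-9 - 1*7)))*3 = ((-7/3 + 2)*(13 + (-9 - 1*7)))*3 = -(13 + (-9 - 7))/3*3 = -(13 - 16)/3*3 = -1/3*(-3)*3 = 1*3 = 3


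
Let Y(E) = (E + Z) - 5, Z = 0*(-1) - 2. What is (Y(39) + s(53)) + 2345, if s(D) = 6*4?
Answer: 2401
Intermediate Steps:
Z = -2 (Z = 0 - 2 = -2)
s(D) = 24
Y(E) = -7 + E (Y(E) = (E - 2) - 5 = (-2 + E) - 5 = -7 + E)
(Y(39) + s(53)) + 2345 = ((-7 + 39) + 24) + 2345 = (32 + 24) + 2345 = 56 + 2345 = 2401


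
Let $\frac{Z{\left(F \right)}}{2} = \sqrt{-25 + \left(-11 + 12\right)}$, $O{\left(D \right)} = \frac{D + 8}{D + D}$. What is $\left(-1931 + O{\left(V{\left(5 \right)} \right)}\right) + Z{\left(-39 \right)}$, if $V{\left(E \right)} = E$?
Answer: $- \frac{19297}{10} + 4 i \sqrt{6} \approx -1929.7 + 9.798 i$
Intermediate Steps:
$O{\left(D \right)} = \frac{8 + D}{2 D}$
$Z{\left(F \right)} = 4 i \sqrt{6}$ ($Z{\left(F \right)} = 2 \sqrt{-25 + \left(-11 + 12\right)} = 2 \sqrt{-25 + 1} = 2 \sqrt{-24} = 2 \cdot 2 i \sqrt{6} = 4 i \sqrt{6}$)
$\left(-1931 + O{\left(V{\left(5 \right)} \right)}\right) + Z{\left(-39 \right)} = \left(-1931 + \frac{8 + 5}{2 \cdot 5}\right) + 4 i \sqrt{6} = \left(-1931 + \frac{1}{2} \cdot \frac{1}{5} \cdot 13\right) + 4 i \sqrt{6} = \left(-1931 + \frac{13}{10}\right) + 4 i \sqrt{6} = - \frac{19297}{10} + 4 i \sqrt{6}$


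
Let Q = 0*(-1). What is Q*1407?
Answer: 0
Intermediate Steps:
Q = 0
Q*1407 = 0*1407 = 0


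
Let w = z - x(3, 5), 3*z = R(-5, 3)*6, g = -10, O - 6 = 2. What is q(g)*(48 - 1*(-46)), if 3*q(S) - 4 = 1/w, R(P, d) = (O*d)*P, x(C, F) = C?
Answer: 91274/729 ≈ 125.20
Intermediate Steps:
O = 8 (O = 6 + 2 = 8)
R(P, d) = 8*P*d (R(P, d) = (8*d)*P = 8*P*d)
z = -240 (z = ((8*(-5)*3)*6)/3 = (-120*6)/3 = (1/3)*(-720) = -240)
w = -243 (w = -240 - 1*3 = -240 - 3 = -243)
q(S) = 971/729 (q(S) = 4/3 + (1/3)/(-243) = 4/3 + (1/3)*(-1/243) = 4/3 - 1/729 = 971/729)
q(g)*(48 - 1*(-46)) = 971*(48 - 1*(-46))/729 = 971*(48 + 46)/729 = (971/729)*94 = 91274/729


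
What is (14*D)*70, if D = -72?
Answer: -70560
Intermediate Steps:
(14*D)*70 = (14*(-72))*70 = -1008*70 = -70560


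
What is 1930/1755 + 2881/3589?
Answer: 2396585/1259739 ≈ 1.9024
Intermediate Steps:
1930/1755 + 2881/3589 = 1930*(1/1755) + 2881*(1/3589) = 386/351 + 2881/3589 = 2396585/1259739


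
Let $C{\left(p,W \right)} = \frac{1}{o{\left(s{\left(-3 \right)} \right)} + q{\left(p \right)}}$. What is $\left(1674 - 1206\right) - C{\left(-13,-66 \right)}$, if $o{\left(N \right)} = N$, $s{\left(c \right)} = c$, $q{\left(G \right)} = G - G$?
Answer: $\frac{1405}{3} \approx 468.33$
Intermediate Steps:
$q{\left(G \right)} = 0$
$C{\left(p,W \right)} = - \frac{1}{3}$ ($C{\left(p,W \right)} = \frac{1}{-3 + 0} = \frac{1}{-3} = - \frac{1}{3}$)
$\left(1674 - 1206\right) - C{\left(-13,-66 \right)} = \left(1674 - 1206\right) - - \frac{1}{3} = \left(1674 - 1206\right) + \frac{1}{3} = 468 + \frac{1}{3} = \frac{1405}{3}$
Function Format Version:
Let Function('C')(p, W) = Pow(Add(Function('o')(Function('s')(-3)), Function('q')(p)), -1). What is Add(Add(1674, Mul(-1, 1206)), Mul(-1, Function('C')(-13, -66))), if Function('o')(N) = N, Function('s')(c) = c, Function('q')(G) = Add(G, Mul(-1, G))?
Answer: Rational(1405, 3) ≈ 468.33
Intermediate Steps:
Function('q')(G) = 0
Function('C')(p, W) = Rational(-1, 3) (Function('C')(p, W) = Pow(Add(-3, 0), -1) = Pow(-3, -1) = Rational(-1, 3))
Add(Add(1674, Mul(-1, 1206)), Mul(-1, Function('C')(-13, -66))) = Add(Add(1674, Mul(-1, 1206)), Mul(-1, Rational(-1, 3))) = Add(Add(1674, -1206), Rational(1, 3)) = Add(468, Rational(1, 3)) = Rational(1405, 3)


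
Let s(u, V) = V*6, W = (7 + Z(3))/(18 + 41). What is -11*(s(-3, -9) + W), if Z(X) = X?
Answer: 34936/59 ≈ 592.14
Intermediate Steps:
W = 10/59 (W = (7 + 3)/(18 + 41) = 10/59 ≈ 0.16949)
s(u, V) = 6*V
-11*(s(-3, -9) + W) = -11*(6*(-9) + 10/59) = -11*(-54 + 10/59) = -11*(-3176/59) = 34936/59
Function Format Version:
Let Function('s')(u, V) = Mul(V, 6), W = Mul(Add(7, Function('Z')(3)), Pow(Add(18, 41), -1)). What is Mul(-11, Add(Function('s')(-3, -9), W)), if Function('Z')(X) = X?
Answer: Rational(34936, 59) ≈ 592.14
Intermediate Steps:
W = Rational(10, 59) (W = Mul(Add(7, 3), Pow(Add(18, 41), -1)) = Mul(10, Pow(59, -1)) = Mul(10, Rational(1, 59)) = Rational(10, 59) ≈ 0.16949)
Function('s')(u, V) = Mul(6, V)
Mul(-11, Add(Function('s')(-3, -9), W)) = Mul(-11, Add(Mul(6, -9), Rational(10, 59))) = Mul(-11, Add(-54, Rational(10, 59))) = Mul(-11, Rational(-3176, 59)) = Rational(34936, 59)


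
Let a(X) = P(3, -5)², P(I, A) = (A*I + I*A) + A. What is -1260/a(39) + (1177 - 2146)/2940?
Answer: -1331/980 ≈ -1.3582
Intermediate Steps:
P(I, A) = A + 2*A*I (P(I, A) = (A*I + A*I) + A = 2*A*I + A = A + 2*A*I)
a(X) = 1225 (a(X) = (-5*(1 + 2*3))² = (-5*(1 + 6))² = (-5*7)² = (-35)² = 1225)
-1260/a(39) + (1177 - 2146)/2940 = -1260/1225 + (1177 - 2146)/2940 = -1260*1/1225 - 969*1/2940 = -36/35 - 323/980 = -1331/980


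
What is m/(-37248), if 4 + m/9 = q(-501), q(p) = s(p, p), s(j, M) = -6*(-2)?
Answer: -3/1552 ≈ -0.0019330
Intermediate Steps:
s(j, M) = 12
q(p) = 12
m = 72 (m = -36 + 9*12 = -36 + 108 = 72)
m/(-37248) = 72/(-37248) = 72*(-1/37248) = -3/1552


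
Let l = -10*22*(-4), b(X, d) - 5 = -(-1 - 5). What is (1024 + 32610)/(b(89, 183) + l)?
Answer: 33634/891 ≈ 37.749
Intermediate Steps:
b(X, d) = 11 (b(X, d) = 5 - (-1 - 5) = 5 - 1*(-6) = 5 + 6 = 11)
l = 880 (l = -220*(-4) = 880)
(1024 + 32610)/(b(89, 183) + l) = (1024 + 32610)/(11 + 880) = 33634/891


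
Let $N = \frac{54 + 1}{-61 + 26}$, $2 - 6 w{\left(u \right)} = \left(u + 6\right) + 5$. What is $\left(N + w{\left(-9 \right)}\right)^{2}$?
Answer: $\frac{121}{49} \approx 2.4694$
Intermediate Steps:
$w{\left(u \right)} = - \frac{3}{2} - \frac{u}{6}$ ($w{\left(u \right)} = \frac{1}{3} - \frac{\left(u + 6\right) + 5}{6} = \frac{1}{3} - \frac{\left(6 + u\right) + 5}{6} = \frac{1}{3} - \frac{11 + u}{6} = \frac{1}{3} - \left(\frac{11}{6} + \frac{u}{6}\right) = - \frac{3}{2} - \frac{u}{6}$)
$N = - \frac{11}{7}$ ($N = \frac{55}{-35} = 55 \left(- \frac{1}{35}\right) = - \frac{11}{7} \approx -1.5714$)
$\left(N + w{\left(-9 \right)}\right)^{2} = \left(- \frac{11}{7} - 0\right)^{2} = \left(- \frac{11}{7} + \left(- \frac{3}{2} + \frac{3}{2}\right)\right)^{2} = \left(- \frac{11}{7} + 0\right)^{2} = \left(- \frac{11}{7}\right)^{2} = \frac{121}{49}$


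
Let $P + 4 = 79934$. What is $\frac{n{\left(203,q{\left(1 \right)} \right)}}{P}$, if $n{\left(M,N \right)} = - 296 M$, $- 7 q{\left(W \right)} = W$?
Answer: $- \frac{30044}{39965} \approx -0.75176$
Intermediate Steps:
$q{\left(W \right)} = - \frac{W}{7}$
$P = 79930$ ($P = -4 + 79934 = 79930$)
$\frac{n{\left(203,q{\left(1 \right)} \right)}}{P} = \frac{\left(-296\right) 203}{79930} = \left(-60088\right) \frac{1}{79930} = - \frac{30044}{39965}$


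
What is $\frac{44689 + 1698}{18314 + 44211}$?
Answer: $\frac{46387}{62525} \approx 0.7419$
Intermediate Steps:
$\frac{44689 + 1698}{18314 + 44211} = \frac{46387}{62525}$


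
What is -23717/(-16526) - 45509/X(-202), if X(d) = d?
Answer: 189218142/834563 ≈ 226.73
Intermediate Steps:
-23717/(-16526) - 45509/X(-202) = -23717/(-16526) - 45509/(-202) = -23717*(-1/16526) - 45509*(-1/202) = 23717/16526 + 45509/202 = 189218142/834563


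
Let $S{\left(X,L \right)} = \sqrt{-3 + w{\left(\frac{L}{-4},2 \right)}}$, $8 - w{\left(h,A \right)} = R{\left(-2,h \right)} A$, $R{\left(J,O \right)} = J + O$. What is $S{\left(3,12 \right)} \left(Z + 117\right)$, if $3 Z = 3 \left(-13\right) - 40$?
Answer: $\frac{272 \sqrt{15}}{3} \approx 351.15$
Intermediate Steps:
$w{\left(h,A \right)} = 8 - A \left(-2 + h\right)$ ($w{\left(h,A \right)} = 8 - \left(-2 + h\right) A = 8 - A \left(-2 + h\right)$)
$Z = - \frac{79}{3}$ ($Z = \frac{3 \left(-13\right) - 40}{3} = \frac{-39 - 40}{3} = \frac{1}{3} \left(-79\right) = - \frac{79}{3} \approx -26.333$)
$S{\left(X,L \right)} = \sqrt{9 + \frac{L}{2}}$ ($S{\left(X,L \right)} = \sqrt{-3 - \left(-8 + 2 \left(-2 + \frac{L}{-4}\right)\right)} = \sqrt{-3 - \left(-8 + 2 \left(-2 + L \left(- \frac{1}{4}\right)\right)\right)} = \sqrt{-3 - \left(-8 + 2 \left(-2 - \frac{L}{4}\right)\right)} = \sqrt{-3 + \left(8 + \left(4 + \frac{L}{2}\right)\right)} = \sqrt{-3 + \left(12 + \frac{L}{2}\right)} = \sqrt{9 + \frac{L}{2}}$)
$S{\left(3,12 \right)} \left(Z + 117\right) = \frac{\sqrt{36 + 2 \cdot 12}}{2} \left(- \frac{79}{3} + 117\right) = \frac{\sqrt{36 + 24}}{2} \cdot \frac{272}{3} = \frac{\sqrt{60}}{2} \cdot \frac{272}{3} = \frac{2 \sqrt{15}}{2} \cdot \frac{272}{3} = \sqrt{15} \cdot \frac{272}{3} = \frac{272 \sqrt{15}}{3}$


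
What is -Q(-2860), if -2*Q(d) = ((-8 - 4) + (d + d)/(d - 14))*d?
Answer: 20569120/1437 ≈ 14314.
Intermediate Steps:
Q(d) = -d*(-12 + 2*d/(-14 + d))/2 (Q(d) = -((-8 - 4) + (d + d)/(d - 14))*d/2 = -(-12 + (2*d)/(-14 + d))*d/2 = -(-12 + 2*d/(-14 + d))*d/2 = -d*(-12 + 2*d/(-14 + d))/2)
-Q(-2860) = -(-2860)*(-84 + 5*(-2860))/(-14 - 2860) = -(-2860)*(-84 - 14300)/(-2874) = -(-2860)*(-1)*(-14384)/2874 = -1*(-20569120/1437) = 20569120/1437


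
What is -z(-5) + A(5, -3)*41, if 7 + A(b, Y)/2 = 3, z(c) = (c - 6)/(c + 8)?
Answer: -973/3 ≈ -324.33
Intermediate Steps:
z(c) = (-6 + c)/(8 + c)
A(b, Y) = -8 (A(b, Y) = -14 + 2*3 = -14 + 6 = -8)
-z(-5) + A(5, -3)*41 = -(-6 - 5)/(8 - 5) - 8*41 = -(-11)/3 - 328 = -1*(-11/3) - 328 = 11/3 - 328 = -973/3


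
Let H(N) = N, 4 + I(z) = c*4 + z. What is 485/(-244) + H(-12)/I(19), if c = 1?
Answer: -12143/4636 ≈ -2.6193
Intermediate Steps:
I(z) = z (I(z) = -4 + (1*4 + z) = -4 + (4 + z) = z)
485/(-244) + H(-12)/I(19) = 485/(-244) - 12/19 = 485*(-1/244) - 12*1/19 = -485/244 - 12/19 = -12143/4636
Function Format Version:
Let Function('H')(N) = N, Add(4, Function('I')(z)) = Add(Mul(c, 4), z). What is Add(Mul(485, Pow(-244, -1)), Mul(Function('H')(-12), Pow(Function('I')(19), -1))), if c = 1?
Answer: Rational(-12143, 4636) ≈ -2.6193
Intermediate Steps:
Function('I')(z) = z (Function('I')(z) = Add(-4, Add(Mul(1, 4), z)) = Add(-4, Add(4, z)) = z)
Add(Mul(485, Pow(-244, -1)), Mul(Function('H')(-12), Pow(Function('I')(19), -1))) = Add(Mul(485, Pow(-244, -1)), Mul(-12, Pow(19, -1))) = Add(Mul(485, Rational(-1, 244)), Mul(-12, Rational(1, 19))) = Add(Rational(-485, 244), Rational(-12, 19)) = Rational(-12143, 4636)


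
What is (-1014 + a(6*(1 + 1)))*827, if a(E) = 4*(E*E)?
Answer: -362226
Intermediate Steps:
a(E) = 4*E²
(-1014 + a(6*(1 + 1)))*827 = (-1014 + 4*(6*(1 + 1))²)*827 = (-1014 + 4*(6*2)²)*827 = (-1014 + 4*12²)*827 = (-1014 + 4*144)*827 = (-1014 + 576)*827 = -438*827 = -362226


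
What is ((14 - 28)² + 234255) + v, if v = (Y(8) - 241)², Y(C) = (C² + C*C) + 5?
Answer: 246115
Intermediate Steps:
Y(C) = 5 + 2*C² (Y(C) = (C² + C²) + 5 = 2*C² + 5 = 5 + 2*C²)
v = 11664 (v = ((5 + 2*8²) - 241)² = ((5 + 2*64) - 241)² = ((5 + 128) - 241)² = (133 - 241)² = (-108)² = 11664)
((14 - 28)² + 234255) + v = ((14 - 28)² + 234255) + 11664 = ((-14)² + 234255) + 11664 = (196 + 234255) + 11664 = 234451 + 11664 = 246115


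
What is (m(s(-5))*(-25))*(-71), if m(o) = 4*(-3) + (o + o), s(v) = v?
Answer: -39050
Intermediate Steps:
m(o) = -12 + 2*o
(m(s(-5))*(-25))*(-71) = ((-12 + 2*(-5))*(-25))*(-71) = ((-12 - 10)*(-25))*(-71) = -22*(-25)*(-71) = 550*(-71) = -39050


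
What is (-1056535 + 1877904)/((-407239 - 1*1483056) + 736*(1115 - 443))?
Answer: -821369/1395703 ≈ -0.58850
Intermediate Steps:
(-1056535 + 1877904)/((-407239 - 1*1483056) + 736*(1115 - 443)) = 821369/((-407239 - 1483056) + 736*672) = 821369/(-1890295 + 494592) = 821369/(-1395703) = 821369*(-1/1395703) = -821369/1395703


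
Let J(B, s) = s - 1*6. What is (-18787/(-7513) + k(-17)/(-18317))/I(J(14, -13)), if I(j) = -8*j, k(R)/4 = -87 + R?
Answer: 26711299/1609044184 ≈ 0.016601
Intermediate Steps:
k(R) = -348 + 4*R (k(R) = 4*(-87 + R) = -348 + 4*R)
J(B, s) = -6 + s (J(B, s) = s - 6 = -6 + s)
(-18787/(-7513) + k(-17)/(-18317))/I(J(14, -13)) = (-18787/(-7513) + (-348 + 4*(-17))/(-18317))/((-8*(-6 - 13))) = (-18787*(-1/7513) + (-348 - 68)*(-1/18317))/((-8*(-19))) = (18787/7513 - 416*(-1/18317))/152 = (18787/7513 + 32/1409)*(1/152) = (26711299/10585817)*(1/152) = 26711299/1609044184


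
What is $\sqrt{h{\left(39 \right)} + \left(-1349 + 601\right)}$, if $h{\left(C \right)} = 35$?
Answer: $i \sqrt{713} \approx 26.702 i$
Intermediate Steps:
$\sqrt{h{\left(39 \right)} + \left(-1349 + 601\right)} = \sqrt{35 + \left(-1349 + 601\right)} = \sqrt{35 - 748} = \sqrt{-713} = i \sqrt{713}$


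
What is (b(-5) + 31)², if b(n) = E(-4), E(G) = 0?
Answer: 961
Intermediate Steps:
b(n) = 0
(b(-5) + 31)² = (0 + 31)² = 31² = 961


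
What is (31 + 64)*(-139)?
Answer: -13205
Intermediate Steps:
(31 + 64)*(-139) = 95*(-139) = -13205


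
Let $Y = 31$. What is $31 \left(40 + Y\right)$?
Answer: $2201$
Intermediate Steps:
$31 \left(40 + Y\right) = 31 \left(40 + 31\right) = 31 \cdot 71 = 2201$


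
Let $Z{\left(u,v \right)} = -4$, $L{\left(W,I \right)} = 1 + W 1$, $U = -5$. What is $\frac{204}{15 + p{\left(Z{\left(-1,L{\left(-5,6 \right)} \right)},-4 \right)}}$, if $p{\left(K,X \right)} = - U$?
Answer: $\frac{51}{5} \approx 10.2$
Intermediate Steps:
$L{\left(W,I \right)} = 1 + W$
$p{\left(K,X \right)} = 5$ ($p{\left(K,X \right)} = \left(-1\right) \left(-5\right) = 5$)
$\frac{204}{15 + p{\left(Z{\left(-1,L{\left(-5,6 \right)} \right)},-4 \right)}} = \frac{204}{15 + 5} = \frac{204}{20} = 204 \cdot \frac{1}{20} = \frac{51}{5}$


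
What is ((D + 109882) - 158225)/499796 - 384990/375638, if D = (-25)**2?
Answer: -4780480821/4266872042 ≈ -1.1204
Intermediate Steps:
D = 625
((D + 109882) - 158225)/499796 - 384990/375638 = ((625 + 109882) - 158225)/499796 - 384990/375638 = (110507 - 158225)*(1/499796) - 384990*1/375638 = -47718*1/499796 - 192495/187819 = -2169/22718 - 192495/187819 = -4780480821/4266872042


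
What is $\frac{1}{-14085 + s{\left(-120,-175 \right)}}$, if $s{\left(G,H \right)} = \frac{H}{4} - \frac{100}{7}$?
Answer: $- \frac{28}{396005} \approx -7.0706 \cdot 10^{-5}$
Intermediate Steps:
$s{\left(G,H \right)} = - \frac{100}{7} + \frac{H}{4}$ ($s{\left(G,H \right)} = H \frac{1}{4} - \frac{100}{7} = \frac{H}{4} - \frac{100}{7} = - \frac{100}{7} + \frac{H}{4}$)
$\frac{1}{-14085 + s{\left(-120,-175 \right)}} = \frac{1}{-14085 + \left(- \frac{100}{7} + \frac{1}{4} \left(-175\right)\right)} = \frac{1}{-14085 - \frac{1625}{28}} = \frac{1}{- \frac{396005}{28}} = - \frac{28}{396005}$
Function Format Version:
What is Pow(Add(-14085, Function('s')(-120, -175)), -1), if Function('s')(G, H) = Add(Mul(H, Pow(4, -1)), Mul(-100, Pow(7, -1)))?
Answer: Rational(-28, 396005) ≈ -7.0706e-5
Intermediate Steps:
Function('s')(G, H) = Add(Rational(-100, 7), Mul(Rational(1, 4), H)) (Function('s')(G, H) = Add(Mul(H, Rational(1, 4)), Mul(-100, Rational(1, 7))) = Add(Mul(Rational(1, 4), H), Rational(-100, 7)) = Add(Rational(-100, 7), Mul(Rational(1, 4), H)))
Pow(Add(-14085, Function('s')(-120, -175)), -1) = Pow(Add(-14085, Add(Rational(-100, 7), Mul(Rational(1, 4), -175))), -1) = Pow(Add(-14085, Add(Rational(-100, 7), Rational(-175, 4))), -1) = Pow(Add(-14085, Rational(-1625, 28)), -1) = Pow(Rational(-396005, 28), -1) = Rational(-28, 396005)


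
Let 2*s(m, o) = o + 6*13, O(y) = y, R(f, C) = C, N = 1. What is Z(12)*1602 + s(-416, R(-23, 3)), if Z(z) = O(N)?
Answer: 3285/2 ≈ 1642.5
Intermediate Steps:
s(m, o) = 39 + o/2 (s(m, o) = (o + 6*13)/2 = (o + 78)/2 = (78 + o)/2 = 39 + o/2)
Z(z) = 1
Z(12)*1602 + s(-416, R(-23, 3)) = 1*1602 + (39 + (1/2)*3) = 1602 + (39 + 3/2) = 1602 + 81/2 = 3285/2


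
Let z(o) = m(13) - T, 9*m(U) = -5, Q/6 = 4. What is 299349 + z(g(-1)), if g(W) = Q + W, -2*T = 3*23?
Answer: 5388893/18 ≈ 2.9938e+5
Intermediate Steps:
Q = 24 (Q = 6*4 = 24)
m(U) = -5/9 (m(U) = (⅑)*(-5) = -5/9)
T = -69/2 (T = -3*23/2 = -½*69 = -69/2 ≈ -34.500)
g(W) = 24 + W
z(o) = 611/18 (z(o) = -5/9 - 1*(-69/2) = -5/9 + 69/2 = 611/18)
299349 + z(g(-1)) = 299349 + 611/18 = 5388893/18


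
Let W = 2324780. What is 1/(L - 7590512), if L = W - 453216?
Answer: -1/5718948 ≈ -1.7486e-7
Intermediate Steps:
L = 1871564 (L = 2324780 - 453216 = 1871564)
1/(L - 7590512) = 1/(1871564 - 7590512) = 1/(-5718948) = -1/5718948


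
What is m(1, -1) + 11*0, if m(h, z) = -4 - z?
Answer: -3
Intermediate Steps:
m(1, -1) + 11*0 = (-4 - 1*(-1)) + 11*0 = (-4 + 1) + 0 = -3 + 0 = -3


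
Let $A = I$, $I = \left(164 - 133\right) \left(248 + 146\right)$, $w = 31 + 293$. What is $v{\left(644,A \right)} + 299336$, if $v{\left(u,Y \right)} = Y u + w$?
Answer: $8165476$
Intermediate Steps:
$w = 324$
$I = 12214$ ($I = 31 \cdot 394 = 12214$)
$A = 12214$
$v{\left(u,Y \right)} = 324 + Y u$ ($v{\left(u,Y \right)} = Y u + 324 = 324 + Y u$)
$v{\left(644,A \right)} + 299336 = \left(324 + 12214 \cdot 644\right) + 299336 = \left(324 + 7865816\right) + 299336 = 7866140 + 299336 = 8165476$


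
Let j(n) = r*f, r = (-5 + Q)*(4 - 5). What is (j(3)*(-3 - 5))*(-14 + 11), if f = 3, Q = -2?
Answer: 504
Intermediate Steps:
r = 7 (r = (-5 - 2)*(4 - 5) = -7*(-1) = 7)
j(n) = 21 (j(n) = 7*3 = 21)
(j(3)*(-3 - 5))*(-14 + 11) = (21*(-3 - 5))*(-14 + 11) = (21*(-8))*(-3) = -168*(-3) = 504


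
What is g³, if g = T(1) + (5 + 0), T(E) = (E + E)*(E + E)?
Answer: 729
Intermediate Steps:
T(E) = 4*E² (T(E) = (2*E)*(2*E) = 4*E²)
g = 9 (g = 4*1² + (5 + 0) = 4*1 + 5 = 4 + 5 = 9)
g³ = 9³ = 729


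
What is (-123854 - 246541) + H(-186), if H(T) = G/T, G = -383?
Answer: -68893087/186 ≈ -3.7039e+5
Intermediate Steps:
H(T) = -383/T
(-123854 - 246541) + H(-186) = (-123854 - 246541) - 383/(-186) = -370395 - 383*(-1/186) = -370395 + 383/186 = -68893087/186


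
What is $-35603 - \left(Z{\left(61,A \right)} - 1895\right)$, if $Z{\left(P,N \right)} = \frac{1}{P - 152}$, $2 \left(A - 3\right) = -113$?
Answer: $- \frac{3067427}{91} \approx -33708.0$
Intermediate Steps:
$A = - \frac{107}{2}$ ($A = 3 + \frac{1}{2} \left(-113\right) = 3 - \frac{113}{2} = - \frac{107}{2} \approx -53.5$)
$Z{\left(P,N \right)} = \frac{1}{-152 + P}$
$-35603 - \left(Z{\left(61,A \right)} - 1895\right) = -35603 - \left(\frac{1}{-152 + 61} - 1895\right) = -35603 - \left(\frac{1}{-91} - 1895\right) = -35603 - \left(- \frac{1}{91} - 1895\right) = -35603 - - \frac{172446}{91} = -35603 + \frac{172446}{91} = - \frac{3067427}{91}$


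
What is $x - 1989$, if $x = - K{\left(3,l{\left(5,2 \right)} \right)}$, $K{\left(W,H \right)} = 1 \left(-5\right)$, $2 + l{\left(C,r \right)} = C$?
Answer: $-1984$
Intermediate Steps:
$l{\left(C,r \right)} = -2 + C$
$K{\left(W,H \right)} = -5$
$x = 5$ ($x = \left(-1\right) \left(-5\right) = 5$)
$x - 1989 = 5 - 1989 = -1984$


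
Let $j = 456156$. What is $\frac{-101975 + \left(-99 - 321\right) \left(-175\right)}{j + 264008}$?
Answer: $- \frac{28475}{720164} \approx -0.03954$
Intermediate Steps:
$\frac{-101975 + \left(-99 - 321\right) \left(-175\right)}{j + 264008} = \frac{-101975 + \left(-99 - 321\right) \left(-175\right)}{456156 + 264008} = \frac{-101975 - -73500}{720164} = \left(-101975 + 73500\right) \frac{1}{720164} = \left(-28475\right) \frac{1}{720164} = - \frac{28475}{720164}$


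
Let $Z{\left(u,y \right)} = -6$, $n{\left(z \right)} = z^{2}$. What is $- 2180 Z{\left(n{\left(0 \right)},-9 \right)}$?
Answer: $13080$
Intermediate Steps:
$- 2180 Z{\left(n{\left(0 \right)},-9 \right)} = \left(-2180\right) \left(-6\right) = 13080$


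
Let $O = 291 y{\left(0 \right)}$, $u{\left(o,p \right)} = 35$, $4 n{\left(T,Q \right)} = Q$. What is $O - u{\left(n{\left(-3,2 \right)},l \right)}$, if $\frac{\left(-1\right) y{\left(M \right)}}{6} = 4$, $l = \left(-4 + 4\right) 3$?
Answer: $-7019$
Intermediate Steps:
$n{\left(T,Q \right)} = \frac{Q}{4}$
$l = 0$ ($l = 0 \cdot 3 = 0$)
$y{\left(M \right)} = -24$ ($y{\left(M \right)} = \left(-6\right) 4 = -24$)
$O = -6984$ ($O = 291 \left(-24\right) = -6984$)
$O - u{\left(n{\left(-3,2 \right)},l \right)} = -6984 - 35 = -7019$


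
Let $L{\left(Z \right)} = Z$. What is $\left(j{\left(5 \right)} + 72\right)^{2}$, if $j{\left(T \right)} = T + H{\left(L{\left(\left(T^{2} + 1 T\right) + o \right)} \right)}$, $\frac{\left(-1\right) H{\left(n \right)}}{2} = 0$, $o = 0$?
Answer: $5929$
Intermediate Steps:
$H{\left(n \right)} = 0$ ($H{\left(n \right)} = \left(-2\right) 0 = 0$)
$j{\left(T \right)} = T$ ($j{\left(T \right)} = T + 0 = T$)
$\left(j{\left(5 \right)} + 72\right)^{2} = \left(5 + 72\right)^{2} = 77^{2} = 5929$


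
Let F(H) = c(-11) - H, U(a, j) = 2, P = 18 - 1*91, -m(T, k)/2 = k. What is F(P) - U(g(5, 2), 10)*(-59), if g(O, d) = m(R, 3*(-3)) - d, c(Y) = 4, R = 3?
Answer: 195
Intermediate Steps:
m(T, k) = -2*k
g(O, d) = 18 - d (g(O, d) = -6*(-3) - d = -2*(-9) - d = 18 - d)
P = -73 (P = 18 - 91 = -73)
F(H) = 4 - H
F(P) - U(g(5, 2), 10)*(-59) = (4 - 1*(-73)) - 2*(-59) = (4 + 73) - 1*(-118) = 77 + 118 = 195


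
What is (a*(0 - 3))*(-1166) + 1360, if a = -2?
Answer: -5636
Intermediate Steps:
(a*(0 - 3))*(-1166) + 1360 = -2*(0 - 3)*(-1166) + 1360 = -2*(-3)*(-1166) + 1360 = 6*(-1166) + 1360 = -6996 + 1360 = -5636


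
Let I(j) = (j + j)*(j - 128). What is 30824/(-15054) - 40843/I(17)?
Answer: 27695597/3156322 ≈ 8.7746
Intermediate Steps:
I(j) = 2*j*(-128 + j) (I(j) = (2*j)*(-128 + j) = 2*j*(-128 + j))
30824/(-15054) - 40843/I(17) = 30824/(-15054) - 40843*1/(34*(-128 + 17)) = 30824*(-1/15054) - 40843/(2*17*(-111)) = -15412/7527 - 40843/(-3774) = -15412/7527 - 40843*(-1/3774) = -15412/7527 + 40843/3774 = 27695597/3156322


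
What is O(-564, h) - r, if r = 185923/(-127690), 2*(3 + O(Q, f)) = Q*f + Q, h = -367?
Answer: 13178943133/127690 ≈ 1.0321e+5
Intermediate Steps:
O(Q, f) = -3 + Q/2 + Q*f/2 (O(Q, f) = -3 + (Q*f + Q)/2 = -3 + (Q + Q*f)/2 = -3 + (Q/2 + Q*f/2) = -3 + Q/2 + Q*f/2)
r = -185923/127690 (r = 185923*(-1/127690) = -185923/127690 ≈ -1.4560)
O(-564, h) - r = (-3 + (½)*(-564) + (½)*(-564)*(-367)) - 1*(-185923/127690) = (-3 - 282 + 103494) + 185923/127690 = 103209 + 185923/127690 = 13178943133/127690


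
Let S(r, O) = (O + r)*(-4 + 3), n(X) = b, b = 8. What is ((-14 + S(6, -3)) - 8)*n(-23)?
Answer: -200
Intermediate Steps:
n(X) = 8
S(r, O) = -O - r (S(r, O) = (O + r)*(-1) = -O - r)
((-14 + S(6, -3)) - 8)*n(-23) = ((-14 + (-1*(-3) - 1*6)) - 8)*8 = ((-14 + (3 - 6)) - 8)*8 = ((-14 - 3) - 8)*8 = (-17 - 8)*8 = -25*8 = -200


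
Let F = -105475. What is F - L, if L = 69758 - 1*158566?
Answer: -16667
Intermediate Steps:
L = -88808 (L = 69758 - 158566 = -88808)
F - L = -105475 - 1*(-88808) = -105475 + 88808 = -16667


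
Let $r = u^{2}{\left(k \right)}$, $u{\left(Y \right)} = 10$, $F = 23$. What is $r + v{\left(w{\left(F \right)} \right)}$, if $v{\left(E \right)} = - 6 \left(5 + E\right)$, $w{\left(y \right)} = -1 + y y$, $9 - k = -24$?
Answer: $-3098$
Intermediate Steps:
$k = 33$ ($k = 9 - -24 = 9 + 24 = 33$)
$w{\left(y \right)} = -1 + y^{2}$
$v{\left(E \right)} = -30 - 6 E$
$r = 100$ ($r = 10^{2} = 100$)
$r + v{\left(w{\left(F \right)} \right)} = 100 - \left(30 + 6 \left(-1 + 23^{2}\right)\right) = 100 - \left(30 + 6 \left(-1 + 529\right)\right) = 100 - 3198 = -3098$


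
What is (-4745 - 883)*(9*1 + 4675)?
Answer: -26361552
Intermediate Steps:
(-4745 - 883)*(9*1 + 4675) = -5628*(9 + 4675) = -5628*4684 = -26361552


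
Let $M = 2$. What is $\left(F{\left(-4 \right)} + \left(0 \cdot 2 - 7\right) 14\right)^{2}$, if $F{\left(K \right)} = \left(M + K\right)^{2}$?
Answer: $8836$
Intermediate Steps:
$F{\left(K \right)} = \left(2 + K\right)^{2}$
$\left(F{\left(-4 \right)} + \left(0 \cdot 2 - 7\right) 14\right)^{2} = \left(\left(2 - 4\right)^{2} + \left(0 \cdot 2 - 7\right) 14\right)^{2} = \left(\left(-2\right)^{2} + \left(0 - 7\right) 14\right)^{2} = \left(4 - 98\right)^{2} = \left(-94\right)^{2} = 8836$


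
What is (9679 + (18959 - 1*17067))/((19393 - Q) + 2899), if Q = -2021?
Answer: 11571/24313 ≈ 0.47592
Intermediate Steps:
(9679 + (18959 - 1*17067))/((19393 - Q) + 2899) = (9679 + (18959 - 1*17067))/((19393 - 1*(-2021)) + 2899) = (9679 + (18959 - 17067))/((19393 + 2021) + 2899) = (9679 + 1892)/(21414 + 2899) = 11571/24313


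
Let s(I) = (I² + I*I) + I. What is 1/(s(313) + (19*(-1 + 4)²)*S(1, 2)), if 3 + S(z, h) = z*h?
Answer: 1/196080 ≈ 5.1000e-6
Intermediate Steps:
s(I) = I + 2*I² (s(I) = (I² + I²) + I = 2*I² + I = I + 2*I²)
S(z, h) = -3 + h*z (S(z, h) = -3 + z*h = -3 + h*z)
1/(s(313) + (19*(-1 + 4)²)*S(1, 2)) = 1/(313*(1 + 2*313) + (19*(-1 + 4)²)*(-3 + 2*1)) = 1/(313*(1 + 626) + (19*3²)*(-3 + 2)) = 1/(313*627 + (19*9)*(-1)) = 1/(196251 + 171*(-1)) = 1/(196251 - 171) = 1/196080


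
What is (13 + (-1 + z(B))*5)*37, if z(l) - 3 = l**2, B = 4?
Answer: 3811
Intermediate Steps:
z(l) = 3 + l**2
(13 + (-1 + z(B))*5)*37 = (13 + (-1 + (3 + 4**2))*5)*37 = (13 + (-1 + (3 + 16))*5)*37 = (13 + (-1 + 19)*5)*37 = (13 + 18*5)*37 = (13 + 90)*37 = 103*37 = 3811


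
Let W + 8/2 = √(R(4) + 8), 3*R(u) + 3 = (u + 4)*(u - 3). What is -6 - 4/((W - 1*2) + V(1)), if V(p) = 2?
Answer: -66/19 + 4*√87/19 ≈ -1.5100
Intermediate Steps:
R(u) = -1 + (-3 + u)*(4 + u)/3 (R(u) = -1 + ((u + 4)*(u - 3))/3 = -1 + ((4 + u)*(-3 + u))/3 = -1 + ((-3 + u)*(4 + u))/3 = -1 + (-3 + u)*(4 + u)/3)
W = -4 + √87/3 (W = -4 + √((-5 + (⅓)*4 + (⅓)*4²) + 8) = -4 + √((-5 + 4/3 + (⅓)*16) + 8) = -4 + √((-5 + 4/3 + 16/3) + 8) = -4 + √(5/3 + 8) = -4 + √(29/3) = -4 + √87/3 ≈ -0.89087)
-6 - 4/((W - 1*2) + V(1)) = -6 - 4/(((-4 + √87/3) - 1*2) + 2) = -6 - 4/(((-4 + √87/3) - 2) + 2) = -6 - 4/((-6 + √87/3) + 2) = -6 - 4/(-4 + √87/3)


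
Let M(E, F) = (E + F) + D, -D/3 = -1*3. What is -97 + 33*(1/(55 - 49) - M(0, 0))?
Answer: -777/2 ≈ -388.50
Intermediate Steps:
D = 9 (D = -(-3)*3 = -3*(-3) = 9)
M(E, F) = 9 + E + F (M(E, F) = (E + F) + 9 = 9 + E + F)
-97 + 33*(1/(55 - 49) - M(0, 0)) = -97 + 33*(1/(55 - 49) - (9 + 0 + 0)) = -97 + 33*(1/6 - 1*9) = -97 + 33*(1/6 - 9) = -97 + 33*(-53/6) = -97 - 583/2 = -777/2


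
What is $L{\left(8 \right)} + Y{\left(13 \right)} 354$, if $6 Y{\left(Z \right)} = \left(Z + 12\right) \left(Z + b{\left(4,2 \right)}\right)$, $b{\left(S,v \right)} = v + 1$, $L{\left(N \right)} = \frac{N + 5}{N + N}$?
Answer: $\frac{377613}{16} \approx 23601.0$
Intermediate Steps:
$L{\left(N \right)} = \frac{5 + N}{2 N}$
$b{\left(S,v \right)} = 1 + v$
$Y{\left(Z \right)} = \frac{\left(3 + Z\right) \left(12 + Z\right)}{6}$ ($Y{\left(Z \right)} = \frac{\left(Z + 12\right) \left(Z + \left(1 + 2\right)\right)}{6} = \frac{\left(12 + Z\right) \left(Z + 3\right)}{6} = \frac{\left(12 + Z\right) \left(3 + Z\right)}{6} = \frac{\left(3 + Z\right) \left(12 + Z\right)}{6}$)
$L{\left(8 \right)} + Y{\left(13 \right)} 354 = \frac{5 + 8}{2 \cdot 8} + \left(6 + \frac{13^{2}}{6} + \frac{5}{2} \cdot 13\right) 354 = \frac{1}{2} \cdot \frac{1}{8} \cdot 13 + \left(6 + \frac{1}{6} \cdot 169 + \frac{65}{2}\right) 354 = \frac{13}{16} + \left(6 + \frac{169}{6} + \frac{65}{2}\right) 354 = \frac{13}{16} + \frac{200}{3} \cdot 354 = \frac{13}{16} + 23600 = \frac{377613}{16}$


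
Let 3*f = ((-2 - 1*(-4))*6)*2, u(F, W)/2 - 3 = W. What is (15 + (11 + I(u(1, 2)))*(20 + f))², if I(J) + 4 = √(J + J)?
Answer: 60201 + 23632*√5 ≈ 1.1304e+5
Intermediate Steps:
u(F, W) = 6 + 2*W
f = 8 (f = (((-2 - 1*(-4))*6)*2)/3 = (((-2 + 4)*6)*2)/3 = ((2*6)*2)/3 = (12*2)/3 = (⅓)*24 = 8)
I(J) = -4 + √2*√J (I(J) = -4 + √(J + J) = -4 + √(2*J) = -4 + √2*√J)
(15 + (11 + I(u(1, 2)))*(20 + f))² = (15 + (11 + (-4 + √2*√(6 + 2*2)))*(20 + 8))² = (15 + (11 + (-4 + √2*√(6 + 4)))*28)² = (15 + (11 + (-4 + √2*√10))*28)² = (15 + (11 + (-4 + 2*√5))*28)² = (15 + (7 + 2*√5)*28)² = (15 + (196 + 56*√5))² = (211 + 56*√5)²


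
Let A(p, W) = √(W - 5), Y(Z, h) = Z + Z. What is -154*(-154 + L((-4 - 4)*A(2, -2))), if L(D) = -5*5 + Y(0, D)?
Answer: 27566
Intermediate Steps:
Y(Z, h) = 2*Z
A(p, W) = √(-5 + W)
L(D) = -25 (L(D) = -5*5 + 2*0 = -25 + 0 = -25)
-154*(-154 + L((-4 - 4)*A(2, -2))) = -154*(-154 - 25) = -154*(-179) = 27566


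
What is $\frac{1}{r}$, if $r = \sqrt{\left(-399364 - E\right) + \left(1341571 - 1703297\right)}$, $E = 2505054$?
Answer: $- \frac{i \sqrt{4166}}{116648} \approx - 0.00055333 i$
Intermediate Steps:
$r = 28 i \sqrt{4166}$ ($r = \sqrt{\left(-399364 - 2505054\right) + \left(1341571 - 1703297\right)} = \sqrt{\left(-399364 - 2505054\right) - 361726} = \sqrt{-2904418 - 361726} = \sqrt{-3266144} = 28 i \sqrt{4166} \approx 1807.2 i$)
$\frac{1}{r} = \frac{1}{28 i \sqrt{4166}} = - \frac{i \sqrt{4166}}{116648}$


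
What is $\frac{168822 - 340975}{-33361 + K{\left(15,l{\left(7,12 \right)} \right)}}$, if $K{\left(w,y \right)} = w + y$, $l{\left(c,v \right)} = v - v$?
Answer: $\frac{172153}{33346} \approx 5.1626$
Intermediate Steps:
$l{\left(c,v \right)} = 0$
$\frac{168822 - 340975}{-33361 + K{\left(15,l{\left(7,12 \right)} \right)}} = \frac{168822 - 340975}{-33361 + \left(15 + 0\right)} = - \frac{172153}{-33361 + 15} = - \frac{172153}{-33346} = \left(-172153\right) \left(- \frac{1}{33346}\right) = \frac{172153}{33346}$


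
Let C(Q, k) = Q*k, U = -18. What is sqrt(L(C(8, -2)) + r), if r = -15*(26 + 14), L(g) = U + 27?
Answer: I*sqrt(591) ≈ 24.31*I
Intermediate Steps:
L(g) = 9 (L(g) = -18 + 27 = 9)
r = -600 (r = -15*40 = -600)
sqrt(L(C(8, -2)) + r) = sqrt(9 - 600) = sqrt(-591) = I*sqrt(591)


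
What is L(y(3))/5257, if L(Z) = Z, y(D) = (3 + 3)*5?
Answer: 30/5257 ≈ 0.0057067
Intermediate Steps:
y(D) = 30 (y(D) = 6*5 = 30)
L(y(3))/5257 = 30/5257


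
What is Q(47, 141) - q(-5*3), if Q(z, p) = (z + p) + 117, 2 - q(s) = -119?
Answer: 184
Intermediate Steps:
q(s) = 121 (q(s) = 2 - 1*(-119) = 2 + 119 = 121)
Q(z, p) = 117 + p + z (Q(z, p) = (p + z) + 117 = 117 + p + z)
Q(47, 141) - q(-5*3) = (117 + 141 + 47) - 1*121 = 305 - 121 = 184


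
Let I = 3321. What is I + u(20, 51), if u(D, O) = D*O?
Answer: 4341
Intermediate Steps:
I + u(20, 51) = 3321 + 20*51 = 3321 + 1020 = 4341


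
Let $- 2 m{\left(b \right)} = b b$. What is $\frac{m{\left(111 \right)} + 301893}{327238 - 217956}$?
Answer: $\frac{591465}{218564} \approx 2.7061$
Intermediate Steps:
$m{\left(b \right)} = - \frac{b^{2}}{2}$ ($m{\left(b \right)} = - \frac{b b}{2} = - \frac{b^{2}}{2}$)
$\frac{m{\left(111 \right)} + 301893}{327238 - 217956} = \frac{- \frac{111^{2}}{2} + 301893}{327238 - 217956} = \frac{\left(- \frac{1}{2}\right) 12321 + 301893}{109282} = \left(- \frac{12321}{2} + 301893\right) \frac{1}{109282} = \frac{591465}{2} \cdot \frac{1}{109282} = \frac{591465}{218564}$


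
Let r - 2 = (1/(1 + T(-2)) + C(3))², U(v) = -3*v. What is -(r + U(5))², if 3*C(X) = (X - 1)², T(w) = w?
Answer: -13456/81 ≈ -166.12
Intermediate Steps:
C(X) = (-1 + X)²/3 (C(X) = (X - 1)²/3 = (-1 + X)²/3)
r = 19/9 (r = 2 + (1/(1 - 2) + (-1 + 3)²/3)² = 2 + (1/(-1) + (⅓)*2²)² = 2 + (-1 + (⅓)*4)² = 2 + (-1 + 4/3)² = 2 + (⅓)² = 2 + ⅑ = 19/9 ≈ 2.1111)
-(r + U(5))² = -(19/9 - 3*5)² = -(19/9 - 15)² = -(-116/9)² = -1*13456/81 = -13456/81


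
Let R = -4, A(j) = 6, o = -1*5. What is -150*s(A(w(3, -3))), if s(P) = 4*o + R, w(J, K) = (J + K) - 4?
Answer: 3600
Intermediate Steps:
w(J, K) = -4 + J + K
o = -5
s(P) = -24 (s(P) = 4*(-5) - 4 = -20 - 4 = -24)
-150*s(A(w(3, -3))) = -150*(-24) = 3600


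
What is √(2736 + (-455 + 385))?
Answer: √2666 ≈ 51.633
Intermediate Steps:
√(2736 + (-455 + 385)) = √(2736 - 70) = √2666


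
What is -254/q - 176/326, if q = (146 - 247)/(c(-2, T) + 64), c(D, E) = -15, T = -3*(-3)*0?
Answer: 2019810/16463 ≈ 122.69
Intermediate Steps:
T = 0 (T = 9*0 = 0)
q = -101/49 (q = (146 - 247)/(-15 + 64) = -101/49 ≈ -2.0612)
-254/q - 176/326 = -254/(-101/49) - 176/326 = -254*(-49/101) - 176*1/326 = 12446/101 - 88/163 = 2019810/16463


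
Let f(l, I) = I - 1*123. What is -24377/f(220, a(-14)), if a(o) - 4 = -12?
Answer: 24377/131 ≈ 186.08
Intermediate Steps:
a(o) = -8 (a(o) = 4 - 12 = -8)
f(l, I) = -123 + I (f(l, I) = I - 123 = -123 + I)
-24377/f(220, a(-14)) = -24377/(-123 - 8) = -24377/(-131) = -24377*(-1/131) = 24377/131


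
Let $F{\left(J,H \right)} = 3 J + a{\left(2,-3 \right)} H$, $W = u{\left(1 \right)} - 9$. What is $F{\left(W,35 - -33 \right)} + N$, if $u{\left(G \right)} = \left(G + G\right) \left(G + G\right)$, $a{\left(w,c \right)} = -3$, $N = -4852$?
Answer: $-5071$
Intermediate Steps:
$u{\left(G \right)} = 4 G^{2}$ ($u{\left(G \right)} = 2 G 2 G = 4 G^{2}$)
$W = -5$ ($W = 4 \cdot 1^{2} - 9 = 4 \cdot 1 - 9 = 4 - 9 = -5$)
$F{\left(J,H \right)} = - 3 H + 3 J$ ($F{\left(J,H \right)} = 3 J - 3 H = - 3 H + 3 J$)
$F{\left(W,35 - -33 \right)} + N = \left(- 3 \left(35 - -33\right) + 3 \left(-5\right)\right) - 4852 = \left(- 3 \left(35 + 33\right) - 15\right) - 4852 = \left(\left(-3\right) 68 - 15\right) - 4852 = \left(-204 - 15\right) - 4852 = -219 - 4852 = -5071$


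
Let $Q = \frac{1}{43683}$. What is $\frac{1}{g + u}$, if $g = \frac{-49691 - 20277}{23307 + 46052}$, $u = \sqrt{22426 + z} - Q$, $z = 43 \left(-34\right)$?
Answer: $\frac{9260555768249783091}{192434806319835171596867} + \frac{18359487540451569618 \sqrt{5241}}{192434806319835171596867} \approx 0.006955$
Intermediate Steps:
$z = -1462$
$Q = \frac{1}{43683} \approx 2.2892 \cdot 10^{-5}$
$u = - \frac{1}{43683} + 2 \sqrt{5241}$ ($u = \sqrt{22426 - 1462} - \frac{1}{43683} = \sqrt{20964} - \frac{1}{43683} = 2 \sqrt{5241} - \frac{1}{43683} = - \frac{1}{43683} + 2 \sqrt{5241} \approx 144.79$)
$g = - \frac{69968}{69359} \approx -1.0088$
$\frac{1}{g + u} = \frac{1}{- \frac{69968}{69359} - \left(\frac{1}{43683} - 2 \sqrt{5241}\right)} = \frac{1}{- \frac{3056481503}{3029809197} + 2 \sqrt{5241}}$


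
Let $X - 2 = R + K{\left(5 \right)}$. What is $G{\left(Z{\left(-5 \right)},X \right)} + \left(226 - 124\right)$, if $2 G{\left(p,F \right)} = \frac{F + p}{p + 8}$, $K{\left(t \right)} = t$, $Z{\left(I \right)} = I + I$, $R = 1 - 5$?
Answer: $\frac{415}{4} \approx 103.75$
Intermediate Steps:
$R = -4$
$Z{\left(I \right)} = 2 I$
$X = 3$ ($X = 2 + \left(-4 + 5\right) = 2 + 1 = 3$)
$G{\left(p,F \right)} = \frac{F + p}{2 \left(8 + p\right)}$ ($G{\left(p,F \right)} = \frac{\left(F + p\right) \frac{1}{p + 8}}{2} = \frac{\left(F + p\right) \frac{1}{8 + p}}{2} = \frac{\frac{1}{8 + p} \left(F + p\right)}{2} = \frac{F + p}{2 \left(8 + p\right)}$)
$G{\left(Z{\left(-5 \right)},X \right)} + \left(226 - 124\right) = \frac{3 + 2 \left(-5\right)}{2 \left(8 + 2 \left(-5\right)\right)} + \left(226 - 124\right) = \frac{3 - 10}{2 \left(8 - 10\right)} + \left(226 - 124\right) = \frac{1}{2} \frac{1}{-2} \left(-7\right) + 102 = \frac{1}{2} \left(- \frac{1}{2}\right) \left(-7\right) + 102 = \frac{7}{4} + 102 = \frac{415}{4}$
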